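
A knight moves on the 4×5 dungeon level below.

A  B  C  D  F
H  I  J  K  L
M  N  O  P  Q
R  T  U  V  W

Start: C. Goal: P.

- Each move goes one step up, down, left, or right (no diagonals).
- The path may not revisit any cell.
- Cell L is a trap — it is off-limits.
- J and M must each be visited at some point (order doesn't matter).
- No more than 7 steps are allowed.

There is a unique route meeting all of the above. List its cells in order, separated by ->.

C -> J -> I -> H -> M -> N -> O -> P

The 7-move cap with required stops at J, M leaves no slack for detours.
Route from C: down to J, 2× left (reaching H), down to M, 3× right (reaching P) — 7 moves in all.
Check: all required cells visited; 7 ≤ 7 moves.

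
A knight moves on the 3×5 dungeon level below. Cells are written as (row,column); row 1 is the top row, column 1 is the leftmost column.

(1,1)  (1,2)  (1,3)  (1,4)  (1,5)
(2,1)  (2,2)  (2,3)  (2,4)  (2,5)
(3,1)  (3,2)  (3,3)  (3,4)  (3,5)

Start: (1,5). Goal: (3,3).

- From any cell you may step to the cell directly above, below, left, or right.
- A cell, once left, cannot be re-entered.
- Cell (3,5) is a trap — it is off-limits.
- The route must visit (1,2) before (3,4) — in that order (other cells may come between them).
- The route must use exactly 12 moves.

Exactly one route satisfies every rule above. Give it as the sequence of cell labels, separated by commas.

(1,5), (1,4), (1,3), (1,2), (1,1), (2,1), (3,1), (3,2), (2,2), (2,3), (2,4), (3,4), (3,3)

The waypoints must appear in the order (1,2), (3,4), with no cell reused.
Route from (1,5): left 4 to (1,1), down 2 to (3,1), right 1 to (3,2), up 1 to (2,2), right 2 to (2,4), down 1 to (3,4), left 1 to (3,3) — 12 moves in all.
Check: order respected ((1,2) at step 3, (3,4) at step 11); 12 moves as required.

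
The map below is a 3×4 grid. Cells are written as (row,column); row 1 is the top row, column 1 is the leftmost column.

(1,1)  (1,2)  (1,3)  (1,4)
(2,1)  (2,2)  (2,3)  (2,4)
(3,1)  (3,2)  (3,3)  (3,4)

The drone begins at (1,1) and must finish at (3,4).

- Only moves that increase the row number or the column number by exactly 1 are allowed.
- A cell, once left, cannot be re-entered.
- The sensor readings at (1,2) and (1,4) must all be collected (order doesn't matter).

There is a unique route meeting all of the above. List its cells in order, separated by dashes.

(1,1) - (1,2) - (1,3) - (1,4) - (2,4) - (3,4)

Moves only go right or down, so the column and row indices never decrease.
Route from (1,1): right 3 to (1,4), down 2 to (3,4) — 5 moves in all.
Check: all required cells visited.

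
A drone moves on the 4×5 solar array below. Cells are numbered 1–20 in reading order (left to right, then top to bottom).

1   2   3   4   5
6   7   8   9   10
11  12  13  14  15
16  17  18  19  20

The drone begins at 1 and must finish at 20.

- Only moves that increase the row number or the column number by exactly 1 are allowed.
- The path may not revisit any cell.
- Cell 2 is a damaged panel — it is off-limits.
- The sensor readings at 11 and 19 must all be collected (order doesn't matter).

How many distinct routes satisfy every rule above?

A right/down-only route from 1 to 20 makes exactly 3 down-moves and 4 right-moves in some order.
With no other constraints that would be C(7,3) = 35 routes.
A monotone route can only reach the required cells in the order 11, 19, so split there and multiply the segment counts (each segment already excludes blocked cells): 1→11: 1; 11→19: 4; 19→20: 1; product = 4.
That gives 4 routes.

4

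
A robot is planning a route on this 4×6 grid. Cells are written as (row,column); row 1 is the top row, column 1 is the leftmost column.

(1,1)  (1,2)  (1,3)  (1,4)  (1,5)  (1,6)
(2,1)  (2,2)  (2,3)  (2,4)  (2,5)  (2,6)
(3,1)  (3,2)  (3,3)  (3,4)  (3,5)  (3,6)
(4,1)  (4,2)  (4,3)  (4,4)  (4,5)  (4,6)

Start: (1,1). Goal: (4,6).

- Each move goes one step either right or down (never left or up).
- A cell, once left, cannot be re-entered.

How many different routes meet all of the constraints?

56

A right/down-only route from (1,1) to (4,6) makes exactly 3 down-moves and 5 right-moves in some order.
With no other constraints that would be C(8,3) = 56 routes.
That gives 56 routes.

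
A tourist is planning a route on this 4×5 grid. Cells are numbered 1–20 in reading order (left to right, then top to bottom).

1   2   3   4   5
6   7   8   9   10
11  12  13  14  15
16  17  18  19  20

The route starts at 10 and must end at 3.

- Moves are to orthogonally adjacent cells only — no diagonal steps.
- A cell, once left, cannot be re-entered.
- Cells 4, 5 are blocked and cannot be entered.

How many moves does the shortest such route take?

3

The Manhattan distance from 10 to 3 is |2−1| + |5−3| = 3, so at least 3 moves are needed.
A route of 3 moves achieves this: 10 → 9 → 8 → 3.
Since 3 matches the lower bound, it is optimal.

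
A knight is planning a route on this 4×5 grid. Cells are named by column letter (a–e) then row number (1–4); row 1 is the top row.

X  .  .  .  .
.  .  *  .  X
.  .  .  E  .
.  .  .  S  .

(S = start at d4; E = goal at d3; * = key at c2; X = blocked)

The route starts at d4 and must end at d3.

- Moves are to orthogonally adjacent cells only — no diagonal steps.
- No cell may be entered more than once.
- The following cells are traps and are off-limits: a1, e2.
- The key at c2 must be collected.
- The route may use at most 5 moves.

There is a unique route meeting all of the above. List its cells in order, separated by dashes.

d4 - c4 - c3 - c2 - d2 - d3

The budget equals the shortest possible length, so every move has to be on a shortest route through the required cells.
Route from d4: left 1 to c4, up 2 to c2, right 1 to d2, down 1 to d3 — 5 moves in all.
Check: all required cells visited; 5 ≤ 5 moves.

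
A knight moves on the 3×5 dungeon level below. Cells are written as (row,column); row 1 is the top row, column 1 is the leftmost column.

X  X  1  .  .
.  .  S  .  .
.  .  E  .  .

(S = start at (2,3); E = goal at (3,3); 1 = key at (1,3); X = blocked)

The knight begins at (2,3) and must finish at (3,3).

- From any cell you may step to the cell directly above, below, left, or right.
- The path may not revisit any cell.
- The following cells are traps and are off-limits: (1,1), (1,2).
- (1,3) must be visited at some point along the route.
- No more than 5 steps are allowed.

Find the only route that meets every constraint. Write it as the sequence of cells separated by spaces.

(2,3) (1,3) (1,4) (2,4) (3,4) (3,3)

The 5-move cap with required stops at (1,3) leaves no slack for detours.
Route from (2,3): up to (1,3), right to (1,4), 2× down (reaching (3,4)), left to (3,3) — 5 moves in all.
Check: all required cells visited; 5 ≤ 5 moves.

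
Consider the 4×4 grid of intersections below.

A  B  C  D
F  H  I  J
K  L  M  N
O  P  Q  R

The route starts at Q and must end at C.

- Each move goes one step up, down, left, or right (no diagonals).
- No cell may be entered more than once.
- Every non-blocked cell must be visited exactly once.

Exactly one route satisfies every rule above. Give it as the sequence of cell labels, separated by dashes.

Q - R - N - M - L - P - O - K - F - A - B - H - I - J - D - C

Need to visit all 16 open cells exactly once, starting at Q and ending at C.
Cell D has only two open neighbours (J and C), so the path must pass straight through it: one of those is the cell it's entered from and the other is where it exits.
Route from Q: right 1 to R, up 1 to N, left 2 to L, down 1 to P, left 1 to O, up 3 to A, right 1 to B, down 1 to H, right 2 to J, up 1 to D, left 1 to C — 15 moves in all.
Check: all 16 open cells covered.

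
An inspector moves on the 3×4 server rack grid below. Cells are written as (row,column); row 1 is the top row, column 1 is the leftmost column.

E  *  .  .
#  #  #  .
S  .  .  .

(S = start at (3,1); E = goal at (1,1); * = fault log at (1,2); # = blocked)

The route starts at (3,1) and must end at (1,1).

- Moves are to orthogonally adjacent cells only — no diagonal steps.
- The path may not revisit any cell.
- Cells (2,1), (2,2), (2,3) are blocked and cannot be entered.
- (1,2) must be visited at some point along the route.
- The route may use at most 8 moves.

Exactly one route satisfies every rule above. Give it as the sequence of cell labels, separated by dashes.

(3,1) - (3,2) - (3,3) - (3,4) - (2,4) - (1,4) - (1,3) - (1,2) - (1,1)

The 8-move cap with required stops at (1,2) leaves no slack for detours.
Route from (3,1): right 3 to (3,4), up 2 to (1,4), left 3 to (1,1) — 8 moves in all.
Check: all required cells visited; 8 ≤ 8 moves.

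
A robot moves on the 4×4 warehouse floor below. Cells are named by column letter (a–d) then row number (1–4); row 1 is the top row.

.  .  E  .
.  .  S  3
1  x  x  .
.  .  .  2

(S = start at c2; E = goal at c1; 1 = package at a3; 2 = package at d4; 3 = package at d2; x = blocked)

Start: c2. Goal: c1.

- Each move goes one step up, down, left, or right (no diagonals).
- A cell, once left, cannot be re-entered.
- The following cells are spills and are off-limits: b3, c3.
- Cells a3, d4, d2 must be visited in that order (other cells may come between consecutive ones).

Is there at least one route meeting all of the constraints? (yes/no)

yes

One route that works: c2 → b2 → a2 → a3 → a4 → b4 → c4 → d4 → d3 → d2 → d1 → c1.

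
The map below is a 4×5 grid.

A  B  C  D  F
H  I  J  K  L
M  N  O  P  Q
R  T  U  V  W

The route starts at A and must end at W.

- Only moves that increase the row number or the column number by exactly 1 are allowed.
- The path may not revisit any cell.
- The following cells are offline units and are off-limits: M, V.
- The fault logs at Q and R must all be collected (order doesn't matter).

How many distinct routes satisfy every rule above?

0

A right/down-only route from A to W makes exactly 3 down-moves and 4 right-moves in some order.
With no other constraints that would be C(7,3) = 35 routes.
R is below but to the left of Q: going Q → R would need a leftward move and R → Q an upward move, so no right/down-only route can visit both required cells.
No route satisfies every constraint, so the count is 0.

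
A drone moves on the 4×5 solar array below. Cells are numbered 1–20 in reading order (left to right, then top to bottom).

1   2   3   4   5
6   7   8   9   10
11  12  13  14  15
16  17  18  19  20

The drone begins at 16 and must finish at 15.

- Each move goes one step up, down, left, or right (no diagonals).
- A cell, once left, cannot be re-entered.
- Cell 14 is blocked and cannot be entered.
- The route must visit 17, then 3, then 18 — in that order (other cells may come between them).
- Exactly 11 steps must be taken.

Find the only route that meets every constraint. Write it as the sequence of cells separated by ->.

The waypoints must appear in the order 17, 3, 18, with no cell reused.
Route from 16: right to 17, 3× up (reaching 2), right to 3, 3× down (reaching 18), 2× right (reaching 20), up to 15 — 11 moves in all.
Check: order respected (17 at step 1, 3 at step 5, 18 at step 8); 11 moves as required.

16 -> 17 -> 12 -> 7 -> 2 -> 3 -> 8 -> 13 -> 18 -> 19 -> 20 -> 15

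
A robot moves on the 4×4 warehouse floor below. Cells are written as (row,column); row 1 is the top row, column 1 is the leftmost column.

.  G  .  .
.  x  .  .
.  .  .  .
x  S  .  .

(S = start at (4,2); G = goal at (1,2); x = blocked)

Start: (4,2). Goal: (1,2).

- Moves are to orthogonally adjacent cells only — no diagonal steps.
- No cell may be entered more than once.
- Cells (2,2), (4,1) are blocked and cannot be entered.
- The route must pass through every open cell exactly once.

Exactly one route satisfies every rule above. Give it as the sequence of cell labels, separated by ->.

Need to visit all 14 open cells exactly once, starting at (4,2) and ending at (1,2).
Cell (4,4) has only two open neighbours ((3,4) and (4,3)), so the path must pass straight through it: one of those is the cell it's entered from and the other is where it exits.
Route from (4,2): 2× right (reaching (4,4)), 3× up (reaching (1,4)), left to (1,3), 2× down (reaching (3,3)), 2× left (reaching (3,1)), 2× up (reaching (1,1)), right to (1,2) — 13 moves in all.
Check: all 14 open cells covered.

(4,2) -> (4,3) -> (4,4) -> (3,4) -> (2,4) -> (1,4) -> (1,3) -> (2,3) -> (3,3) -> (3,2) -> (3,1) -> (2,1) -> (1,1) -> (1,2)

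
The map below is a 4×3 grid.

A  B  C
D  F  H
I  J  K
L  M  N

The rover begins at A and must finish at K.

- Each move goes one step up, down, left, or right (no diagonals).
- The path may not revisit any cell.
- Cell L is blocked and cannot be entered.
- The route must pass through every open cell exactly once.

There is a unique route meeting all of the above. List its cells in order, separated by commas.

Need to visit all 11 open cells exactly once, starting at A and ending at K.
Cell M has only two open neighbours (J and N), so the path must pass straight through it: one of those is the cell it's entered from and the other is where it exits.
Route from A: 2× right (reaching C), down to H, 2× left (reaching D), down to I, right to J, down to M, right to N, up to K — 10 moves in all.
Check: all 11 open cells covered.

A, B, C, H, F, D, I, J, M, N, K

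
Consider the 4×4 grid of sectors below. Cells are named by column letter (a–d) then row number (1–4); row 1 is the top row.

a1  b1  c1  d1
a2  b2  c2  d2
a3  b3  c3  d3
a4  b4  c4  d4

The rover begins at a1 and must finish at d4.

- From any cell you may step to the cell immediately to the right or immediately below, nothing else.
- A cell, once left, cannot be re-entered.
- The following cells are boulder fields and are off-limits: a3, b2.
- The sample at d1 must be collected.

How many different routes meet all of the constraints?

A right/down-only route from a1 to d4 makes exactly 3 down-moves and 3 right-moves in some order.
With no other constraints that would be C(6,3) = 20 routes.
Split at d1 and multiply the segment counts (each segment already excludes blocked cells): a1→d1: 1; d1→d4: 1; product = 1.
That gives 1 route.

1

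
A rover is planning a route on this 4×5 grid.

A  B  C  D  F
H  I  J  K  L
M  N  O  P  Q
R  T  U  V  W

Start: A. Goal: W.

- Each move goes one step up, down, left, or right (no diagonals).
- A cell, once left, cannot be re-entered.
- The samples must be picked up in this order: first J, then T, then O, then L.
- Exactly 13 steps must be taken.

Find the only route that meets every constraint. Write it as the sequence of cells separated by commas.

The waypoints must appear in the order J, T, O, L, with no cell reused.
Route from A: right 2 to C, down 1 to J, left 1 to I, down 2 to T, right 1 to U, up 1 to O, right 1 to P, up 1 to K, right 1 to L, down 2 to W — 13 moves in all.
Check: order respected (J at step 3, T at step 6, O at step 8, L at step 11); 13 moves as required.

A, B, C, J, I, N, T, U, O, P, K, L, Q, W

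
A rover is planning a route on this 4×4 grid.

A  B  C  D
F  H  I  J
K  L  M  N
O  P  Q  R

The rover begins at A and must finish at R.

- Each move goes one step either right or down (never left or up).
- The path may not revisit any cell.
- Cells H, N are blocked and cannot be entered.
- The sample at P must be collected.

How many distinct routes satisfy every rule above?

A right/down-only route from A to R makes exactly 3 down-moves and 3 right-moves in some order.
With no other constraints that would be C(6,3) = 20 routes.
Split at P and multiply the segment counts (each segment already excludes blocked cells): A→P: 2; P→R: 1; product = 2.
That gives 2 routes.

2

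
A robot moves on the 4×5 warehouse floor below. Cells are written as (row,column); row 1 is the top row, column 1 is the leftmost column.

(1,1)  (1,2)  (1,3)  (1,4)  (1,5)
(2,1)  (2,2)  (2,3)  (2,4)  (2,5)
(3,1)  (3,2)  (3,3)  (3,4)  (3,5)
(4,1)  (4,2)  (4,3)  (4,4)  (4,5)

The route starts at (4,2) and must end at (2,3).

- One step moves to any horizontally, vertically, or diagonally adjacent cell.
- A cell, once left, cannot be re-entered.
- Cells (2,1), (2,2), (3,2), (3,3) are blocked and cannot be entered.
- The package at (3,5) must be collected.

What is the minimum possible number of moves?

5

Any route passes through (3,5) somewhere between (4,2) and (2,3). Summing Chebyshev distances along the two legs ((4,2) → (3,5) → (2,3)) gives a lower bound of 3 + 2 = 5 moves.
A route of 5 moves achieves this: (4,2) → (4,3) → (3,4) → (3,5) → (2,4) → (2,3).
Since 5 matches the lower bound, it is optimal.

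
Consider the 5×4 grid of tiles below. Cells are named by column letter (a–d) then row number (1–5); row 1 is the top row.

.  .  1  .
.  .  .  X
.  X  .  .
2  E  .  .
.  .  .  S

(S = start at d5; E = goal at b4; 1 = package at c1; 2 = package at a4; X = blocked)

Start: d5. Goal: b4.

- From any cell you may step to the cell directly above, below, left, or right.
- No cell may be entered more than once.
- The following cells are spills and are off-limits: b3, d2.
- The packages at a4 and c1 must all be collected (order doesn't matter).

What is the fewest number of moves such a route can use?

11

Any route passes through a4 and c1 in some order between d5 and b4. Summing Manhattan distances along each leg and taking the cheapest ordering (d5 → c1 → a4 → b4) gives a lower bound of 5 + 5 + 1 = 11 moves.
A route of 11 moves achieves this: d5 → d4 → d3 → c3 → c2 → c1 → b1 → b2 → a2 → a3 → a4 → b4.
Since 11 matches the lower bound, it is optimal.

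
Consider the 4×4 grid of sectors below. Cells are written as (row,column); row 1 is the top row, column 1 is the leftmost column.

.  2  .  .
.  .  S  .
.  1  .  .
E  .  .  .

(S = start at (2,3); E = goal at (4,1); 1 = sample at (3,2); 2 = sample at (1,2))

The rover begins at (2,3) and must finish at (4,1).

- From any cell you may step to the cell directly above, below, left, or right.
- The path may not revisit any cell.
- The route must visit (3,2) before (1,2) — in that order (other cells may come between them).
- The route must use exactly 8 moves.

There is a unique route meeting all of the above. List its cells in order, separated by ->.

The waypoints must appear in the order (3,2), (1,2), with no cell reused.
Route from (2,3): down to (3,3), left to (3,2), 2× up (reaching (1,2)), left to (1,1), 3× down (reaching (4,1)) — 8 moves in all.
Check: order respected (1 at step 2, 2 at step 4); 8 moves as required.

(2,3) -> (3,3) -> (3,2) -> (2,2) -> (1,2) -> (1,1) -> (2,1) -> (3,1) -> (4,1)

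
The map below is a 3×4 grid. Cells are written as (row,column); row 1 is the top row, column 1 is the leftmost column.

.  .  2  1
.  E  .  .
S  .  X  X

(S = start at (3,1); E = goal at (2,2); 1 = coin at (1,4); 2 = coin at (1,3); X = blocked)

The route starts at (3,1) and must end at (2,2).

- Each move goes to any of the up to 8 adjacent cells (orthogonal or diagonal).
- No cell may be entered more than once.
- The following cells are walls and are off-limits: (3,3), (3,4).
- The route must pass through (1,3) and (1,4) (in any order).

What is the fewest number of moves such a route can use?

Any route passes through (1,3) and (1,4) in some order between (3,1) and (2,2). Summing Chebyshev distances along each leg and taking the cheapest ordering ((3,1) → (1,4) → (1,3) → (2,2)) gives a lower bound of 3 + 1 + 1 = 5 moves.
A route of 5 moves achieves this: (3,1) → (3,2) → (2,3) → (1,4) → (1,3) → (2,2).
Since 5 matches the lower bound, it is optimal.

5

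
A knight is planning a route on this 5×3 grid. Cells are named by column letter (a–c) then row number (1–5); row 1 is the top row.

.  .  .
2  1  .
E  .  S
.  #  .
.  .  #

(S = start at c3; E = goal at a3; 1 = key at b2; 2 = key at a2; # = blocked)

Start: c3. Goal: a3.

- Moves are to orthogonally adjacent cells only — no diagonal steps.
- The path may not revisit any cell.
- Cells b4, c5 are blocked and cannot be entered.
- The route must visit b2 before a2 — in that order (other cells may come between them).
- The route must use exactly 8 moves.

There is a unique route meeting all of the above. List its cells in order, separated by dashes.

The waypoints must appear in the order b2, a2, with no cell reused.
Route from c3: left 1 to b3, up 1 to b2, right 1 to c2, up 1 to c1, left 2 to a1, down 2 to a3 — 8 moves in all.
Check: order respected (1 at step 2, 2 at step 7); 8 moves as required.

c3 - b3 - b2 - c2 - c1 - b1 - a1 - a2 - a3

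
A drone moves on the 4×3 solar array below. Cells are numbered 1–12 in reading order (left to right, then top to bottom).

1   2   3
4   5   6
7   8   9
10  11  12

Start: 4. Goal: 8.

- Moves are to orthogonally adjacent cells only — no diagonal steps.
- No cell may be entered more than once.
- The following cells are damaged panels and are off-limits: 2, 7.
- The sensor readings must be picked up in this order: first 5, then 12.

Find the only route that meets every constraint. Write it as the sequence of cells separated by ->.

The waypoints must appear in the order 5, 12, with no cell reused.
Route from 4: 2× right (reaching 6), 2× down (reaching 12), left to 11, up to 8 — 6 moves in all.
Check: order respected (5 at step 1, 12 at step 4).

4 -> 5 -> 6 -> 9 -> 12 -> 11 -> 8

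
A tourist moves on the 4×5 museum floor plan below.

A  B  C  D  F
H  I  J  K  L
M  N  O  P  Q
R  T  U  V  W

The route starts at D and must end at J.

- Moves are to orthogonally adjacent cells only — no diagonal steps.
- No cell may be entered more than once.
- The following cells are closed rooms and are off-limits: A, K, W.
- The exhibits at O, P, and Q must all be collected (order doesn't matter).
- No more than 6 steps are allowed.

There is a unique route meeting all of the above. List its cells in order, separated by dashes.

D - F - L - Q - P - O - J

The 6-move cap with required stops at O, P, Q leaves no slack for detours.
Route from D: right to F, 2× down (reaching Q), 2× left (reaching O), up to J — 6 moves in all.
Check: all required cells visited; 6 ≤ 6 moves.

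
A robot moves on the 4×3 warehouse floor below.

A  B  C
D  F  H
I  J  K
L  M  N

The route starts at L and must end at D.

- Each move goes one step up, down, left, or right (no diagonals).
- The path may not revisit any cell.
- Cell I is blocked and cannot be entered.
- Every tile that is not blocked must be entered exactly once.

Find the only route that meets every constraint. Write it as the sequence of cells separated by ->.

L -> M -> N -> K -> J -> F -> H -> C -> B -> A -> D

Need to visit all 11 open cells exactly once, starting at L and ending at D.
Route from L: 2× right (reaching N), up to K, left to J, up to F, right to H, up to C, 2× left (reaching A), down to D — 10 moves in all.
Check: all 11 open cells covered.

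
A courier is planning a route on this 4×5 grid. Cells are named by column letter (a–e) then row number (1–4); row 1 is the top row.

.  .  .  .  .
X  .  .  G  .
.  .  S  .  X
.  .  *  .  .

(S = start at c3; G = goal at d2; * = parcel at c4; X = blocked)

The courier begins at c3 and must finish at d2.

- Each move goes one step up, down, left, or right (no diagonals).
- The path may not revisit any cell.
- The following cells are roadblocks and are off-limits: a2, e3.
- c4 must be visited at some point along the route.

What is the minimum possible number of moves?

4

Any route passes through c4 somewhere between c3 and d2. Summing Manhattan distances along the two legs (c3 → c4 → d2) gives a lower bound of 1 + 3 = 4 moves.
A route of 4 moves achieves this: c3 → c4 → d4 → d3 → d2.
Since 4 matches the lower bound, it is optimal.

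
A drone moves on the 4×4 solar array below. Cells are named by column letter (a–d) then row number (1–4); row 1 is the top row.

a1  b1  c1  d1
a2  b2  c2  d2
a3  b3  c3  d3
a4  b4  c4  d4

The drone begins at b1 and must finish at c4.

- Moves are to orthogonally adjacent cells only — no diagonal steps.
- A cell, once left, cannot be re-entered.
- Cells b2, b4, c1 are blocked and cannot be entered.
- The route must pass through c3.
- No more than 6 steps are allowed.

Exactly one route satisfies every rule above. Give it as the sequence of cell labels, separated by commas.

b1, a1, a2, a3, b3, c3, c4

The 6-move cap with required stops at c3 leaves no slack for detours.
Route from b1: left to a1, 2× down (reaching a3), 2× right (reaching c3), down to c4 — 6 moves in all.
Check: all required cells visited; 6 ≤ 6 moves.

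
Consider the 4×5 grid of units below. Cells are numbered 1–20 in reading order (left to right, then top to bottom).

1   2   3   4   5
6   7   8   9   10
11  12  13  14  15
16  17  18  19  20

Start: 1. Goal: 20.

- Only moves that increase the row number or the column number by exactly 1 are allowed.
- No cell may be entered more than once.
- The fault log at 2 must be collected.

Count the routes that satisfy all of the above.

A right/down-only route from 1 to 20 makes exactly 3 down-moves and 4 right-moves in some order.
With no other constraints that would be C(7,3) = 35 routes.
Split at 2 and multiply the segment counts: 1→2: 1; 2→20: 20; product = 20.
That gives 20 routes.

20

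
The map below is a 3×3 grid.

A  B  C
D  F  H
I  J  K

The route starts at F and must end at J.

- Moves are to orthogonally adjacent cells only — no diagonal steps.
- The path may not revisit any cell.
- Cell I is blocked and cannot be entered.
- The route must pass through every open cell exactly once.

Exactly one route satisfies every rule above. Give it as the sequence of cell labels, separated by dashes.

F - D - A - B - C - H - K - J

Need to visit all 8 open cells exactly once, starting at F and ending at J.
Cell A has only two open neighbours (D and B), so the path must pass straight through it: one of those is the cell it's entered from and the other is where it exits.
Route from F: left 1 to D, up 1 to A, right 2 to C, down 2 to K, left 1 to J — 7 moves in all.
Check: all 8 open cells covered.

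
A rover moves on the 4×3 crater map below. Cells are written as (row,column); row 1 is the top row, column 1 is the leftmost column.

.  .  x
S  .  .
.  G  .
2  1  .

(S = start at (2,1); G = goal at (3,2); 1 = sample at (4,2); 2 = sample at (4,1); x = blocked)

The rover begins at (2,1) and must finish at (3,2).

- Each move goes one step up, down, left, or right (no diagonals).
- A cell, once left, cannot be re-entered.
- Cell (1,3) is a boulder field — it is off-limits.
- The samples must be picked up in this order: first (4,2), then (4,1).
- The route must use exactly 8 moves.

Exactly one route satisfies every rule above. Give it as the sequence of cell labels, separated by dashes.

(2,1) - (2,2) - (2,3) - (3,3) - (4,3) - (4,2) - (4,1) - (3,1) - (3,2)

The waypoints must appear in the order (4,2), (4,1), with no cell reused.
Route from (2,1): 2× right (reaching (2,3)), 2× down (reaching (4,3)), 2× left (reaching (4,1)), up to (3,1), right to (3,2) — 8 moves in all.
Check: order respected (1 at step 5, 2 at step 6); 8 moves as required.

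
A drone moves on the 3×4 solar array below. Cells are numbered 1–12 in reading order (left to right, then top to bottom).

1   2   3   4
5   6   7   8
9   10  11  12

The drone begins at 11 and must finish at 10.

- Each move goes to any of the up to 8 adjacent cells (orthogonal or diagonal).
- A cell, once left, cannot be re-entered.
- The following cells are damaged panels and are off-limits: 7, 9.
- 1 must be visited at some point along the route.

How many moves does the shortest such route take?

4

Any route passes through 1 somewhere between 11 and 10. Summing Chebyshev distances along the two legs (11 → 1 → 10) gives a lower bound of 2 + 2 = 4 moves.
A route of 4 moves achieves this: 11 → 6 → 1 → 5 → 10.
Since 4 matches the lower bound, it is optimal.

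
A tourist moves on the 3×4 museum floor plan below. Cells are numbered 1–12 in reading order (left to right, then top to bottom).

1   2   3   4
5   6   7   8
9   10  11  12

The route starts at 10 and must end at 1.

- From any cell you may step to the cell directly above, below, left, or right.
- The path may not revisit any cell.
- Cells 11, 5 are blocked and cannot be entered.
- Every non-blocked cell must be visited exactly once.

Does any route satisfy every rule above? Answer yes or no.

Cell 9 has only one open neighbour but is neither the start nor the goal, so a Hamiltonian route would have to both enter and leave it through the same neighbour — impossible without revisiting.

no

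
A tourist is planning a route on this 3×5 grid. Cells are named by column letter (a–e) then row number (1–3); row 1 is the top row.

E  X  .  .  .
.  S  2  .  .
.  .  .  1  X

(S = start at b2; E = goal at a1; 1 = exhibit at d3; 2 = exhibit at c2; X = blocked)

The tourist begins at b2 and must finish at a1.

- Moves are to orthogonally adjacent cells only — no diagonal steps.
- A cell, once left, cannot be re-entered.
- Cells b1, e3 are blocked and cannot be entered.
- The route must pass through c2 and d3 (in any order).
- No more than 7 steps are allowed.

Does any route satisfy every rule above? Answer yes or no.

Even ignoring the no-revisit rule, getting from b2 to a1, taking the cheapest ordering b2 → d3 → c2 → a1 needs at least 3 + 2 + 3 = 8 moves (Manhattan distance per leg), which exceeds the 7-move limit.

no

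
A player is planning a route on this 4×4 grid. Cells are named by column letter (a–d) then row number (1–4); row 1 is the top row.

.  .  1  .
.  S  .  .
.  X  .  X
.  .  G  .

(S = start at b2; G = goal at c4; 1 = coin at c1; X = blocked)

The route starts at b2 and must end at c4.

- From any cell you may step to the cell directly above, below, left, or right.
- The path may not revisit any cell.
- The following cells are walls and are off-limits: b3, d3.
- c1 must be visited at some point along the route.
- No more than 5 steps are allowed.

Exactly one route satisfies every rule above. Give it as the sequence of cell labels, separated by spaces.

b2 b1 c1 c2 c3 c4

The budget equals the shortest possible length, so every move has to be on a shortest route through the required cells.
Route from b2: up 1 to b1, right 1 to c1, down 3 to c4 — 5 moves in all.
Check: all required cells visited; 5 ≤ 5 moves.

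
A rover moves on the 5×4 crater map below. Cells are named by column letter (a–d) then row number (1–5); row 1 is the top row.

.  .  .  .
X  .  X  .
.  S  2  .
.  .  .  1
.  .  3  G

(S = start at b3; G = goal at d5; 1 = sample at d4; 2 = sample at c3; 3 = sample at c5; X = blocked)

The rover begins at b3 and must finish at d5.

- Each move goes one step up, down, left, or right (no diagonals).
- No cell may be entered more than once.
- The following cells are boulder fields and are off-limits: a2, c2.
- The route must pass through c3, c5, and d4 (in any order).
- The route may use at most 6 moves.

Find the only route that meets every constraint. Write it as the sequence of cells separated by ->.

b3 -> c3 -> d3 -> d4 -> c4 -> c5 -> d5

Any route must reach c3, c5, and d4 and still end at d5 within 6 moves, so the order of the required stops is forced.
Route from b3: right 2 to d3, down 1 to d4, left 1 to c4, down 1 to c5, right 1 to d5 — 6 moves in all.
Check: all required cells visited; 6 ≤ 6 moves.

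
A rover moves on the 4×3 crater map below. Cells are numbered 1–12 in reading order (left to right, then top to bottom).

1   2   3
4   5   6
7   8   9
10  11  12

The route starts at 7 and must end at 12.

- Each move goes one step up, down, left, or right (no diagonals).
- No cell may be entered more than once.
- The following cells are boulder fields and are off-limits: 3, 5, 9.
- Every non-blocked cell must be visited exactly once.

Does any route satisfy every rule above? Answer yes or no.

Cell 2 has only one open neighbour but is neither the start nor the goal, so a Hamiltonian route would have to both enter and leave it through the same neighbour — impossible without revisiting.

no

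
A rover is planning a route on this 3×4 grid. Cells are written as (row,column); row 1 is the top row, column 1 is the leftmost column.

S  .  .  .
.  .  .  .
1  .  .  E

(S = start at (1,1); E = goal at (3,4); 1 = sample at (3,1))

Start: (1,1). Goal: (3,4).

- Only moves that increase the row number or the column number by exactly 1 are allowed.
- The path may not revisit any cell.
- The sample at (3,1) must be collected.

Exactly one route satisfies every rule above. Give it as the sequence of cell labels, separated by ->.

(1,1) -> (2,1) -> (3,1) -> (3,2) -> (3,3) -> (3,4)

Moves only go right or down, so the column and row indices never decrease.
Route from (1,1): 2× down (reaching (3,1)), 3× right (reaching (3,4)) — 5 moves in all.
Check: all required cells visited.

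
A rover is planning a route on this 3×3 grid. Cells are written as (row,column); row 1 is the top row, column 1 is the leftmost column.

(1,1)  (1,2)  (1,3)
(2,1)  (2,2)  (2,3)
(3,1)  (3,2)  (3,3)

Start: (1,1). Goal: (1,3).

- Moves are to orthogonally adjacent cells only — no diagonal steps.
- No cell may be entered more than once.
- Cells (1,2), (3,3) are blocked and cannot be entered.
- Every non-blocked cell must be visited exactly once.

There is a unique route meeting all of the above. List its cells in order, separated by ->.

Need to visit all 7 open cells exactly once, starting at (1,1) and ending at (1,3).
Cell (3,2) has only two open neighbours ((2,2) and (3,1)), so the path must pass straight through it: one of those is the cell it's entered from and the other is where it exits.
Route from (1,1): 2× down (reaching (3,1)), right to (3,2), up to (2,2), right to (2,3), up to (1,3) — 6 moves in all.
Check: all 7 open cells covered.

(1,1) -> (2,1) -> (3,1) -> (3,2) -> (2,2) -> (2,3) -> (1,3)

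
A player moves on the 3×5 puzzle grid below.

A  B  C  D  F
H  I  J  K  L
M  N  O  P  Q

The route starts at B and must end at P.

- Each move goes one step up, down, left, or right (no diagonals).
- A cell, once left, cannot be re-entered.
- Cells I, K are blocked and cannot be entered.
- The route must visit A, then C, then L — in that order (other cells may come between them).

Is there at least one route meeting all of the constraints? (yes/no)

yes

One route that works: B → A → H → M → N → O → J → C → D → F → L → Q → P.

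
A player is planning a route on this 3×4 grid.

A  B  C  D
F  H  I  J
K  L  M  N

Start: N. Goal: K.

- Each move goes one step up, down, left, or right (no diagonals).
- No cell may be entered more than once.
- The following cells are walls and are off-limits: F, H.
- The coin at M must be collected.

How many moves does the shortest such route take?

Any route passes through M somewhere between N and K. Summing Manhattan distances along the two legs (N → M → K) gives a lower bound of 1 + 2 = 3 moves.
A route of 3 moves achieves this: N → M → L → K.
Since 3 matches the lower bound, it is optimal.

3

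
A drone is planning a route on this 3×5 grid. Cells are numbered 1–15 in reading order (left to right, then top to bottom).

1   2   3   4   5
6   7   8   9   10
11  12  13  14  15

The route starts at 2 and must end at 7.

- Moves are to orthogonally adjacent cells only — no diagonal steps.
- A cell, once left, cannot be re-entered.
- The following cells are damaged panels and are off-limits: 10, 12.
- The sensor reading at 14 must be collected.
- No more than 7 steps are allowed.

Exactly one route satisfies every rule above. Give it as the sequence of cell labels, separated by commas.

Any route must reach 14 and still end at 7 within 7 moves, so the order of the required stops is forced.
Route from 2: right 2 to 4, down 2 to 14, left 1 to 13, up 1 to 8, left 1 to 7 — 7 moves in all.
Check: all required cells visited; 7 ≤ 7 moves.

2, 3, 4, 9, 14, 13, 8, 7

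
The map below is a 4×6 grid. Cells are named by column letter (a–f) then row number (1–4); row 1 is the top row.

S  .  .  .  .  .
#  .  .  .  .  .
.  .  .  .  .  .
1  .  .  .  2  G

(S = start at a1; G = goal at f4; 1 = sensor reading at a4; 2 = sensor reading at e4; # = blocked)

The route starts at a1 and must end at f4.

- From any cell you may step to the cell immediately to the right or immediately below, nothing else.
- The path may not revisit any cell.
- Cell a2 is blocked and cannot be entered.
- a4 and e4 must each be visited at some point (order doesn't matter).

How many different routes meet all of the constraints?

0

A right/down-only route from a1 to f4 makes exactly 3 down-moves and 5 right-moves in some order.
With no other constraints that would be C(8,3) = 56 routes.
A monotone route can only reach the required cells in the order a4, e4, so split there and multiply the segment counts (each segment already excludes blocked cells): a1→a4: 0; a4→e4: 1; e4→f4: 1; product = 0.
No route satisfies every constraint, so the count is 0.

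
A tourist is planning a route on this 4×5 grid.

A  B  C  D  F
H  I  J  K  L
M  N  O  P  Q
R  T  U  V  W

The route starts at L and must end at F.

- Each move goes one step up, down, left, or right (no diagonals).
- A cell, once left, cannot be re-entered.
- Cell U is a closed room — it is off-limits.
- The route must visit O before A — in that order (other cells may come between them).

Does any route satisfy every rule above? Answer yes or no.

One route that works: L → Q → P → O → J → I → H → A → B → C → D → F.

yes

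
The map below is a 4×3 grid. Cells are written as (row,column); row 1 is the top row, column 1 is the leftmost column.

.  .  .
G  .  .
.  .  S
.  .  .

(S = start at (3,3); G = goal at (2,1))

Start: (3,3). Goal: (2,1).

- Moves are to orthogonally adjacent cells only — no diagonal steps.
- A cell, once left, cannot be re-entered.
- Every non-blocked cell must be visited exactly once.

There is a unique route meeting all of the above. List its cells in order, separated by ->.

(3,3) -> (4,3) -> (4,2) -> (4,1) -> (3,1) -> (3,2) -> (2,2) -> (2,3) -> (1,3) -> (1,2) -> (1,1) -> (2,1)

Need to visit all 12 open cells exactly once, starting at (3,3) and ending at (2,1).
Route from (3,3): down to (4,3), 2× left (reaching (4,1)), up to (3,1), right to (3,2), up to (2,2), right to (2,3), up to (1,3), 2× left (reaching (1,1)), down to (2,1) — 11 moves in all.
Check: all 12 open cells covered.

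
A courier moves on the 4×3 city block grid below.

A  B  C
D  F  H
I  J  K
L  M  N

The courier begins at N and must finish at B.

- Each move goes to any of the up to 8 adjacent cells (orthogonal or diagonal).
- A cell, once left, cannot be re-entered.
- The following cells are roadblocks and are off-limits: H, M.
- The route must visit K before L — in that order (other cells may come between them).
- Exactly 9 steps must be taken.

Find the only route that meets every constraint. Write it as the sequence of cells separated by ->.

The waypoints must appear in the order K, L, with no cell reused.
Route from N: up 1 to K, left 1 to J, down-left 1 to L, up 3 to A, down-right 1 to F, up-right 1 to C, left 1 to B — 9 moves in all.
Check: order respected (K at step 1, L at step 3); 9 moves as required.

N -> K -> J -> L -> I -> D -> A -> F -> C -> B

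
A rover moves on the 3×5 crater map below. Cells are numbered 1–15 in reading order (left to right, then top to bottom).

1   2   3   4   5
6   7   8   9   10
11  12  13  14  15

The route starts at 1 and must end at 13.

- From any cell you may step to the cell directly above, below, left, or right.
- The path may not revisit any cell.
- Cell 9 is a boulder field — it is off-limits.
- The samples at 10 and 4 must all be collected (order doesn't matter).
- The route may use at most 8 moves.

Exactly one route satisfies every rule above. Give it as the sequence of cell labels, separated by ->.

1 -> 2 -> 3 -> 4 -> 5 -> 10 -> 15 -> 14 -> 13

The 8-move cap with required stops at 10, 4 leaves no slack for detours.
Route from 1: 4× right (reaching 5), 2× down (reaching 15), 2× left (reaching 13) — 8 moves in all.
Check: all required cells visited; 8 ≤ 8 moves.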